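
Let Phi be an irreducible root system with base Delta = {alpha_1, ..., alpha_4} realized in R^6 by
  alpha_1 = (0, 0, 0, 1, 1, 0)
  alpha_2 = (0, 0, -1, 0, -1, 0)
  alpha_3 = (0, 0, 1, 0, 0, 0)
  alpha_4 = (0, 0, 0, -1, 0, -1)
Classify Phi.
B4

Compute the Cartan integers a_ij = 2(alpha_i, alpha_j)/(alpha_j, alpha_j); the resulting 4x4 Cartan matrix is
[[2, -1, 0, -1], [-1, 2, -2, 0], [0, -1, 2, 0], [-1, 0, 0, 2]].
The roots have two lengths (squared-length ratio 2:1); the short ones are alpha_{3}. The associated Dynkin diagram is a chain of 4 nodes with a double edge at one end; the terminal node there is the unique short simple root (B_4), so the type is B_4 (the algebra so(9)).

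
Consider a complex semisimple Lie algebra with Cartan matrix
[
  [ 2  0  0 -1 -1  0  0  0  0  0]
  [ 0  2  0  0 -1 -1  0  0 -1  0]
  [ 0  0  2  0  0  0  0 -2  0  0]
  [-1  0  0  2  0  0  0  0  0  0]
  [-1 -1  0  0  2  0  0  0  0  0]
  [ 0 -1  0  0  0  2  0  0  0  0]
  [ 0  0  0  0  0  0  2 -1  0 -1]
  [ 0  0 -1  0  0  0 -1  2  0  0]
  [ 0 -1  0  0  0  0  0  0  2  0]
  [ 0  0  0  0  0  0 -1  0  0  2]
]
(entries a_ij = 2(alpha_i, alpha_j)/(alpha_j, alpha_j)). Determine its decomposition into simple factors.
C_4 ⊕ D_6

The diagram associated to this matrix has two connected components: the simple roots {alpha_3, alpha_7, alpha_8, alpha_10} form a chain of 4 nodes with a double edge at one end; the terminal node there is the unique long simple root (C_4), and {alpha_1, alpha_2, alpha_4, alpha_5, alpha_6, alpha_9} form a chain of 4 nodes with a fork of two nodes at one end (D_6). A semisimple Lie algebra decomposes uniquely as the direct sum of simple ideals, one per connected component of its Dynkin diagram, so g ≅ C_4 ⊕ D_6 (dimension 36 + 66 = 102).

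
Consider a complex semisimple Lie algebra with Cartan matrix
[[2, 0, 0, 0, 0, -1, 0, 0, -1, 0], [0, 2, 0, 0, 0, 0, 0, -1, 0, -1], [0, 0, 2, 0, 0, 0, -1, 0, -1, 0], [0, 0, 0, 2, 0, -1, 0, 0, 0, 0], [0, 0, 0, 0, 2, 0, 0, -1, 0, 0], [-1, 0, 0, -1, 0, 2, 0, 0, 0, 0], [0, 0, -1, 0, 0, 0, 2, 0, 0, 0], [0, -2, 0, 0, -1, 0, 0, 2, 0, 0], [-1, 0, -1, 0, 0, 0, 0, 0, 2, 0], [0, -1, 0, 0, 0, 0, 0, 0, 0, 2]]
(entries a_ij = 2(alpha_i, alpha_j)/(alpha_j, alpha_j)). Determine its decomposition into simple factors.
The diagram associated to this matrix has two connected components: the simple roots {alpha_1, alpha_3, alpha_4, alpha_6, alpha_7, alpha_9} form a chain of 6 nodes with single edges (A_6), and {alpha_2, alpha_5, alpha_8, alpha_10} form a chain of 4 nodes with a double edge between the middle two (F_4). A semisimple Lie algebra decomposes uniquely as the direct sum of simple ideals, one per connected component of its Dynkin diagram, so g ≅ A_6 ⊕ F_4 (dimension 48 + 52 = 100).

A6 + F4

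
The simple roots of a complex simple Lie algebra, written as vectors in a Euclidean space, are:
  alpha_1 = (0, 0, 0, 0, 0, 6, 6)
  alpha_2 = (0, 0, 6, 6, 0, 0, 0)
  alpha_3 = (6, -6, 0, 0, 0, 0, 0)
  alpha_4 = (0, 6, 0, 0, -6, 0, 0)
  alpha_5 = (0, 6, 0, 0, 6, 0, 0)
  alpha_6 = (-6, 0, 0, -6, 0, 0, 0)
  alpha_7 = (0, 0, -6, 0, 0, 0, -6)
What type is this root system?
D_7

Compute the Cartan integers a_ij = 2(alpha_i, alpha_j)/(alpha_j, alpha_j); the resulting 7x7 Cartan matrix is
[[2, 0, 0, 0, 0, 0, -1], [0, 2, 0, 0, 0, -1, -1], [0, 0, 2, -1, -1, -1, 0], [0, 0, -1, 2, 0, 0, 0], [0, 0, -1, 0, 2, 0, 0], [0, -1, -1, 0, 0, 2, 0], [-1, -1, 0, 0, 0, 0, 2]].
All simple roots have the same length, so the diagram is simply laced. The associated Dynkin diagram is a chain of 5 nodes with a fork of two nodes at one end (D_7), so the type is D_7 (the algebra so(14)).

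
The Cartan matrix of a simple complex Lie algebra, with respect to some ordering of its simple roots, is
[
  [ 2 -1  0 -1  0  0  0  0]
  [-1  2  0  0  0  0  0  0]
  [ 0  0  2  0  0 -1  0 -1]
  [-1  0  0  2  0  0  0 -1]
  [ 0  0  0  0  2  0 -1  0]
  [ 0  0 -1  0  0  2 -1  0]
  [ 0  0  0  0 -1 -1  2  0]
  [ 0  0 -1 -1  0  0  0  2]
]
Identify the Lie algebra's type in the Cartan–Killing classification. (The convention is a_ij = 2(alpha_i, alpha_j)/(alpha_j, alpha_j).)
The matrix has rank 8 with 2's on the diagonal. Reading the off-diagonal entries as Dynkin edges (a single edge where a_ij = a_ji = -1; a double or triple edge where a_ij * a_ji = 2 or 3), the diagram is a chain of 8 nodes with single edges (A_8). One simple-root ordering that puts it in standard form is (alpha_5, alpha_7, alpha_6, alpha_3, alpha_8, alpha_4, alpha_1, alpha_2). So the algebra is type A_8, i.e. sl(9).

A_8 (sl(9))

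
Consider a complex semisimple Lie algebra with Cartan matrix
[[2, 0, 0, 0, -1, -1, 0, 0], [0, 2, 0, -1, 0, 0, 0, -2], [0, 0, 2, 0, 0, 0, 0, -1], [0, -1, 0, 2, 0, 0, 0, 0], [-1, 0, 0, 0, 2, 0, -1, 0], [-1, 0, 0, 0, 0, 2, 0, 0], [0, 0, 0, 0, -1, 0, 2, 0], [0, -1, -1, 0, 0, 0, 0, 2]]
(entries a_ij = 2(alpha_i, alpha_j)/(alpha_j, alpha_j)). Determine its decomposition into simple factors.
The diagram associated to this matrix has two connected components: the simple roots {alpha_1, alpha_5, alpha_6, alpha_7} form a chain of 4 nodes with single edges (A_4), and {alpha_2, alpha_3, alpha_4, alpha_8} form a chain of 4 nodes with a double edge between the middle two (F_4). A semisimple Lie algebra decomposes uniquely as the direct sum of simple ideals, one per connected component of its Dynkin diagram, so g ≅ A_4 ⊕ F_4 (dimension 24 + 52 = 76).

A4 ⊕ F4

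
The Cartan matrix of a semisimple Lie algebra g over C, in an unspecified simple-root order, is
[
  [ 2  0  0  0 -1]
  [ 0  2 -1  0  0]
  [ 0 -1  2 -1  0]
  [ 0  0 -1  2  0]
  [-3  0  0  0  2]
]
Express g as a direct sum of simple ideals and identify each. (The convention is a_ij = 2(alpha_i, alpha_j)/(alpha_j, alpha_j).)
The diagram associated to this matrix has two connected components: the simple roots {alpha_2, alpha_3, alpha_4} form a chain of 3 nodes with single edges (A_3), and {alpha_1, alpha_5} form two nodes joined by a triple edge (G_2). A semisimple Lie algebra decomposes uniquely as the direct sum of simple ideals, one per connected component of its Dynkin diagram, so g ≅ A_3 ⊕ G_2 (dimension 15 + 14 = 29).

type A_3 ⊕ type G_2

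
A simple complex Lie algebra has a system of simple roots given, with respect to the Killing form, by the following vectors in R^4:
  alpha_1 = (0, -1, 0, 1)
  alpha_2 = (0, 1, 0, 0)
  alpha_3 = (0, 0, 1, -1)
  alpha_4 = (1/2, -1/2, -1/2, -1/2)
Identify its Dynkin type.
Compute the Cartan integers a_ij = 2(alpha_i, alpha_j)/(alpha_j, alpha_j); the resulting 4x4 Cartan matrix is
[[2, -2, -1, 0], [-1, 2, 0, -1], [-1, 0, 2, 0], [0, -1, 0, 2]].
The roots have two lengths (squared-length ratio 2:1); the short ones are alpha_{2,4}. The associated Dynkin diagram is a chain of 4 nodes with a double edge between the middle two (F_4), so the type is F_4.

F4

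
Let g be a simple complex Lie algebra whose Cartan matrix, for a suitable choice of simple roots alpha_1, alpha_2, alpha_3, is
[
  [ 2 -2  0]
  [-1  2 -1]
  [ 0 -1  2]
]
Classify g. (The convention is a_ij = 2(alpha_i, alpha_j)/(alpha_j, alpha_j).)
The matrix has rank 3 with 2's on the diagonal. Reading the off-diagonal entries as Dynkin edges (a single edge where a_ij = a_ji = -1; a double or triple edge where a_ij * a_ji = 2 or 3), the diagram is a chain of 3 nodes with a double edge at one end; the terminal node there is the unique long simple root (C_3). One simple-root ordering that puts it in standard form is (alpha_3, alpha_2, alpha_1). So the algebra is type C_3, i.e. sp(6).

type C_3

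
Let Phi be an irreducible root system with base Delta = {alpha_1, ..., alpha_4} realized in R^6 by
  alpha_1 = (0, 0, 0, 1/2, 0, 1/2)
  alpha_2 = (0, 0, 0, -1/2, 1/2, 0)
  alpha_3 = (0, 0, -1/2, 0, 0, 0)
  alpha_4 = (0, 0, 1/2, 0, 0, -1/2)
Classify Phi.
B_4

Compute the Cartan integers a_ij = 2(alpha_i, alpha_j)/(alpha_j, alpha_j); the resulting 4x4 Cartan matrix is
[[2, -1, 0, -1], [-1, 2, 0, 0], [0, 0, 2, -1], [-1, 0, -2, 2]].
The roots have two lengths (squared-length ratio 2:1); the short ones are alpha_{3}. The associated Dynkin diagram is a chain of 4 nodes with a double edge at one end; the terminal node there is the unique short simple root (B_4), so the type is B_4 (the algebra so(9)).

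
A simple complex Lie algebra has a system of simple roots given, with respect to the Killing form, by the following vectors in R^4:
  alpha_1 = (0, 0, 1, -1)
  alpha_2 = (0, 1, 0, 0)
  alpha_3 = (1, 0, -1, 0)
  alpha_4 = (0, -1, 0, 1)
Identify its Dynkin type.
B_4

Compute the Cartan integers a_ij = 2(alpha_i, alpha_j)/(alpha_j, alpha_j); the resulting 4x4 Cartan matrix is
[[2, 0, -1, -1], [0, 2, 0, -1], [-1, 0, 2, 0], [-1, -2, 0, 2]].
The roots have two lengths (squared-length ratio 2:1); the short ones are alpha_{2}. The associated Dynkin diagram is a chain of 4 nodes with a double edge at one end; the terminal node there is the unique short simple root (B_4), so the type is B_4 (the algebra so(9)).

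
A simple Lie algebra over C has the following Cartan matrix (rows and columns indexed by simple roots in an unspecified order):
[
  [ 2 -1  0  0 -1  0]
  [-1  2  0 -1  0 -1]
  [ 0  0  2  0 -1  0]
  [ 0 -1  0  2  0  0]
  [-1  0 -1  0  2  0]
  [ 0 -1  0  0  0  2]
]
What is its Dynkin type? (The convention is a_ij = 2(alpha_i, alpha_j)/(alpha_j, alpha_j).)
The matrix has rank 6 with 2's on the diagonal. Reading the off-diagonal entries as Dynkin edges (a single edge where a_ij = a_ji = -1; a double or triple edge where a_ij * a_ji = 2 or 3), the diagram is a chain of 4 nodes with a fork of two nodes at one end (D_6). One simple-root ordering that puts it in standard form is (alpha_3, alpha_5, alpha_1, alpha_2, alpha_4, alpha_6). So the algebra is type D_6, i.e. so(12).

D6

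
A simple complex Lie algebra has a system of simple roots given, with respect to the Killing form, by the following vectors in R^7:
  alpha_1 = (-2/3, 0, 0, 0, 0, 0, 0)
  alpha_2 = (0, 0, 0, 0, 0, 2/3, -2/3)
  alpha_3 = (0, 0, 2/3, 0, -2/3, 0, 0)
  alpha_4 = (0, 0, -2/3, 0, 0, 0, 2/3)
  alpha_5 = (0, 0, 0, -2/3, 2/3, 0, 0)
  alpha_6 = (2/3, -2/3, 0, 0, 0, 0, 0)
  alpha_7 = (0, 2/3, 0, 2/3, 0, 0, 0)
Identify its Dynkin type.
Compute the Cartan integers a_ij = 2(alpha_i, alpha_j)/(alpha_j, alpha_j); the resulting 7x7 Cartan matrix is
[[2, 0, 0, 0, 0, -1, 0], [0, 2, 0, -1, 0, 0, 0], [0, 0, 2, -1, -1, 0, 0], [0, -1, -1, 2, 0, 0, 0], [0, 0, -1, 0, 2, 0, -1], [-2, 0, 0, 0, 0, 2, -1], [0, 0, 0, 0, -1, -1, 2]].
The roots have two lengths (squared-length ratio 2:1); the short ones are alpha_{1}. The associated Dynkin diagram is a chain of 7 nodes with a double edge at one end; the terminal node there is the unique short simple root (B_7), so the type is B_7 (the algebra so(15)).

B7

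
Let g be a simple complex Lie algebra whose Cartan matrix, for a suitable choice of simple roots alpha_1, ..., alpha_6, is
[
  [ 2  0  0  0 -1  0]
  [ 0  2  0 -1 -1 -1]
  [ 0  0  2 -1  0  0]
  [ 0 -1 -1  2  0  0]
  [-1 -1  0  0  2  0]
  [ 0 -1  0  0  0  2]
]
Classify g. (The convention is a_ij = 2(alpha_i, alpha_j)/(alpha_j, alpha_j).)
The matrix has rank 6 with 2's on the diagonal. Reading the off-diagonal entries as Dynkin edges (a single edge where a_ij = a_ji = -1; a double or triple edge where a_ij * a_ji = 2 or 3), the diagram is a chain of 5 nodes with one extra node attached to the third node from one end (E_6). One simple-root ordering that puts it in standard form is (alpha_3, alpha_6, alpha_4, alpha_2, alpha_5, alpha_1). So the algebra is type E_6.

E6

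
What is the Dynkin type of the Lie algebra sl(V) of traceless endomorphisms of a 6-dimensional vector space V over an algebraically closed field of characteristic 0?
A5

This is sl(6), which has dimension 6^2 - 1 = 35 and rank 6 - 1 = 5 (a Cartan subalgebra is the diagonal traceless matrices). In the classification of classical Lie algebras, the special linear algebra sl(n+1) has type A_n; here n = 5, so the Dynkin diagram is a chain of 5 nodes with single edges (A_5). Hence the type is A_5.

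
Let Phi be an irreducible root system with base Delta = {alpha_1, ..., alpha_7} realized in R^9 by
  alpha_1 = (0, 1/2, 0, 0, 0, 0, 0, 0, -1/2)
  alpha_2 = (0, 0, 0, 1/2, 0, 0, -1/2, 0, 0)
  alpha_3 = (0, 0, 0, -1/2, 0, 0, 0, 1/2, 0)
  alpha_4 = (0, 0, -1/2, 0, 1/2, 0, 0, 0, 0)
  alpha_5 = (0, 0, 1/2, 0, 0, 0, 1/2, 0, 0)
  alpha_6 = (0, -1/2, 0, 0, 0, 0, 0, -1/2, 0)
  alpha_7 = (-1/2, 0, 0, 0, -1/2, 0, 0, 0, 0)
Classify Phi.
Compute the Cartan integers a_ij = 2(alpha_i, alpha_j)/(alpha_j, alpha_j); the resulting 7x7 Cartan matrix is
[[2, 0, 0, 0, 0, -1, 0], [0, 2, -1, 0, -1, 0, 0], [0, -1, 2, 0, 0, -1, 0], [0, 0, 0, 2, -1, 0, -1], [0, -1, 0, -1, 2, 0, 0], [-1, 0, -1, 0, 0, 2, 0], [0, 0, 0, -1, 0, 0, 2]].
All simple roots have the same length, so the diagram is simply laced. The associated Dynkin diagram is a chain of 7 nodes with single edges (A_7), so the type is A_7 (the algebra sl(8)).

type A_7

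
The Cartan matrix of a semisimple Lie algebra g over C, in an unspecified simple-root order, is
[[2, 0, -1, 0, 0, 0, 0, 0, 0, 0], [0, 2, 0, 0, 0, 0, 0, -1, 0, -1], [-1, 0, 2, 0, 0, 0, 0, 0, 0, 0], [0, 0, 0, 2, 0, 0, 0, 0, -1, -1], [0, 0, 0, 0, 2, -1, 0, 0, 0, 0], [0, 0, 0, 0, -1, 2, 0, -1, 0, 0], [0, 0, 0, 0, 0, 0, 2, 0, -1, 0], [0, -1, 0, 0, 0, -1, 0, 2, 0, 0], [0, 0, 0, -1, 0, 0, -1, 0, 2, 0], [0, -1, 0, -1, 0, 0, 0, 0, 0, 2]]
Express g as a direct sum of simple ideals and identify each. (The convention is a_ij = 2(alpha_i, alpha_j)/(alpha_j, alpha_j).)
The diagram associated to this matrix has two connected components: the simple roots {alpha_1, alpha_3} form a chain of 2 nodes with single edges (A_2), and {alpha_2, alpha_4, alpha_5, alpha_6, alpha_7, alpha_8, alpha_9, alpha_10} form a chain of 8 nodes with single edges (A_8). A semisimple Lie algebra decomposes uniquely as the direct sum of simple ideals, one per connected component of its Dynkin diagram, so g ≅ A_2 ⊕ A_8 (dimension 8 + 80 = 88).

A2 ⊕ A8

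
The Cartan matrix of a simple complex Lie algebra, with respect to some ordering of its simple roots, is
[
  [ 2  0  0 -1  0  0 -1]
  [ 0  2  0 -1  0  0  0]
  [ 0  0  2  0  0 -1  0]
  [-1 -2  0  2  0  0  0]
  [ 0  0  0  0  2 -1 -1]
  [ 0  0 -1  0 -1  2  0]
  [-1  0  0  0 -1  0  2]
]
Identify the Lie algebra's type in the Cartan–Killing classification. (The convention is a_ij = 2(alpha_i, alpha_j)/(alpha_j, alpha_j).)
The matrix has rank 7 with 2's on the diagonal. Reading the off-diagonal entries as Dynkin edges (a single edge where a_ij = a_ji = -1; a double or triple edge where a_ij * a_ji = 2 or 3), the diagram is a chain of 7 nodes with a double edge at one end; the terminal node there is the unique short simple root (B_7). One simple-root ordering that puts it in standard form is (alpha_3, alpha_6, alpha_5, alpha_7, alpha_1, alpha_4, alpha_2). So the algebra is type B_7, i.e. so(15).

B_7 (so(15))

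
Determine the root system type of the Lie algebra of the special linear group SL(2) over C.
This is sl(2), which has dimension 2^2 - 1 = 3 and rank 2 - 1 = 1 (a Cartan subalgebra is the diagonal traceless matrices). In the classification of classical Lie algebras, the special linear algebra sl(n+1) has type A_n; here n = 1, so the Dynkin diagram is a chain of 1 nodes with single edges (A_1). Hence the type is A_1.

type A_1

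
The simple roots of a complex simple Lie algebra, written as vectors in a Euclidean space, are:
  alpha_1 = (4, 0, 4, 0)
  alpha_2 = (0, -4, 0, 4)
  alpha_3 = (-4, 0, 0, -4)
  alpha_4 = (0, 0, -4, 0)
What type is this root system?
B_4 (so(9))

Compute the Cartan integers a_ij = 2(alpha_i, alpha_j)/(alpha_j, alpha_j); the resulting 4x4 Cartan matrix is
[[2, 0, -1, -2], [0, 2, -1, 0], [-1, -1, 2, 0], [-1, 0, 0, 2]].
The roots have two lengths (squared-length ratio 2:1); the short ones are alpha_{4}. The associated Dynkin diagram is a chain of 4 nodes with a double edge at one end; the terminal node there is the unique short simple root (B_4), so the type is B_4 (the algebra so(9)).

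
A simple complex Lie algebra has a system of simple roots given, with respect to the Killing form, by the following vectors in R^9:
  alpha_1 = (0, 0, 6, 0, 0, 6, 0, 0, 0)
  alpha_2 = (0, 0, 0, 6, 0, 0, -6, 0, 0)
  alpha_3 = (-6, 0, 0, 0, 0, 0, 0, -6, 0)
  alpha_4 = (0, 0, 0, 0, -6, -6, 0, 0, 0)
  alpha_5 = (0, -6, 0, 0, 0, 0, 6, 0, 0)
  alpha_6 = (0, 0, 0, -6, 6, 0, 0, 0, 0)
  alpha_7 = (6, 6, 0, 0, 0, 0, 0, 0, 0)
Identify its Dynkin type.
Compute the Cartan integers a_ij = 2(alpha_i, alpha_j)/(alpha_j, alpha_j); the resulting 7x7 Cartan matrix is
[[2, 0, 0, -1, 0, 0, 0], [0, 2, 0, 0, -1, -1, 0], [0, 0, 2, 0, 0, 0, -1], [-1, 0, 0, 2, 0, -1, 0], [0, -1, 0, 0, 2, 0, -1], [0, -1, 0, -1, 0, 2, 0], [0, 0, -1, 0, -1, 0, 2]].
All simple roots have the same length, so the diagram is simply laced. The associated Dynkin diagram is a chain of 7 nodes with single edges (A_7), so the type is A_7 (the algebra sl(8)).

A_7 (sl(8))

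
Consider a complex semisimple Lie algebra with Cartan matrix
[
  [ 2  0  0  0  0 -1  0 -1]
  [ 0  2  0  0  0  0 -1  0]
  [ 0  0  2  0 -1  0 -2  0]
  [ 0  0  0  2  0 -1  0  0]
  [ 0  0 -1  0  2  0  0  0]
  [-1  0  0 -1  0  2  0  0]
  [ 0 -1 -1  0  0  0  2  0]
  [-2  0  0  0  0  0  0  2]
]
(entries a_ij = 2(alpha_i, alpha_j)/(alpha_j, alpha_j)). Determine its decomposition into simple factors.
The diagram associated to this matrix has two connected components: the simple roots {alpha_1, alpha_4, alpha_6, alpha_8} form a chain of 4 nodes with a double edge at one end; the terminal node there is the unique long simple root (C_4), and {alpha_2, alpha_3, alpha_5, alpha_7} form a chain of 4 nodes with a double edge between the middle two (F_4). A semisimple Lie algebra decomposes uniquely as the direct sum of simple ideals, one per connected component of its Dynkin diagram, so g ≅ C_4 ⊕ F_4 (dimension 36 + 52 = 88).

C_4 ⊕ F_4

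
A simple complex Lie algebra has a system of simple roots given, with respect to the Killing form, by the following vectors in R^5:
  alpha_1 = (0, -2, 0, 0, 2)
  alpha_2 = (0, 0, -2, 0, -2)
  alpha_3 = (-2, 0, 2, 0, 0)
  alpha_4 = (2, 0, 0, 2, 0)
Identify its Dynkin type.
A4

Compute the Cartan integers a_ij = 2(alpha_i, alpha_j)/(alpha_j, alpha_j); the resulting 4x4 Cartan matrix is
[[2, -1, 0, 0], [-1, 2, -1, 0], [0, -1, 2, -1], [0, 0, -1, 2]].
All simple roots have the same length, so the diagram is simply laced. The associated Dynkin diagram is a chain of 4 nodes with single edges (A_4), so the type is A_4 (the algebra sl(5)).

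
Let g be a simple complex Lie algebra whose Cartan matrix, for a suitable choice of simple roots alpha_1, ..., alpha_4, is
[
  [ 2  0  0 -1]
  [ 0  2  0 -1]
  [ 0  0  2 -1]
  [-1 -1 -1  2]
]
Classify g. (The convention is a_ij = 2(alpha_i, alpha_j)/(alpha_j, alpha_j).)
The matrix has rank 4 with 2's on the diagonal. Reading the off-diagonal entries as Dynkin edges (a single edge where a_ij = a_ji = -1; a double or triple edge where a_ij * a_ji = 2 or 3), the diagram is a chain of 2 nodes with a fork of two nodes at one end (D_4). One simple-root ordering that puts it in standard form is (alpha_1, alpha_4, alpha_2, alpha_3). So the algebra is type D_4, i.e. so(8).

D_4 (so(8))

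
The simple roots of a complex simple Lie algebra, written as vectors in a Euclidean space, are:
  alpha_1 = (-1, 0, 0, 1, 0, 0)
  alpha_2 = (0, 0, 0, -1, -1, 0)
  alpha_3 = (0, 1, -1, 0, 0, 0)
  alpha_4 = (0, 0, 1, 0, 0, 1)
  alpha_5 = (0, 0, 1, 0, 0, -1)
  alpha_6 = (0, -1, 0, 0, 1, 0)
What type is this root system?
D6

Compute the Cartan integers a_ij = 2(alpha_i, alpha_j)/(alpha_j, alpha_j); the resulting 6x6 Cartan matrix is
[[2, -1, 0, 0, 0, 0], [-1, 2, 0, 0, 0, -1], [0, 0, 2, -1, -1, -1], [0, 0, -1, 2, 0, 0], [0, 0, -1, 0, 2, 0], [0, -1, -1, 0, 0, 2]].
All simple roots have the same length, so the diagram is simply laced. The associated Dynkin diagram is a chain of 4 nodes with a fork of two nodes at one end (D_6), so the type is D_6 (the algebra so(12)).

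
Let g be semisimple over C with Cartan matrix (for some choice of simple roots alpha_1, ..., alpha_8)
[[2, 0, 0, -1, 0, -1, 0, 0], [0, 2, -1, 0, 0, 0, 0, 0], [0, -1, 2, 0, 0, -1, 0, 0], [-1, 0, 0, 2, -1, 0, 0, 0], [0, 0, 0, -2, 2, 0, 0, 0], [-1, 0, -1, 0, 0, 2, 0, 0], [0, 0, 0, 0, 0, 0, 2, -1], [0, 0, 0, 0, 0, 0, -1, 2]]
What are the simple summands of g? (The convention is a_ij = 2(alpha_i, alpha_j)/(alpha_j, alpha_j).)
The diagram associated to this matrix has two connected components: the simple roots {alpha_7, alpha_8} form a chain of 2 nodes with single edges (A_2), and {alpha_1, alpha_2, alpha_3, alpha_4, alpha_5, alpha_6} form a chain of 6 nodes with a double edge at one end; the terminal node there is the unique long simple root (C_6). A semisimple Lie algebra decomposes uniquely as the direct sum of simple ideals, one per connected component of its Dynkin diagram, so g ≅ A_2 ⊕ C_6 (dimension 8 + 78 = 86).

A2 + C6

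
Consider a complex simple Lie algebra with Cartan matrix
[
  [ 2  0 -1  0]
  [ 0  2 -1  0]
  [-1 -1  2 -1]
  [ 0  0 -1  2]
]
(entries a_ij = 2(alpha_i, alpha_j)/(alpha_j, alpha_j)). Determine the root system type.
The matrix has rank 4 with 2's on the diagonal. Reading the off-diagonal entries as Dynkin edges (a single edge where a_ij = a_ji = -1; a double or triple edge where a_ij * a_ji = 2 or 3), the diagram is a chain of 2 nodes with a fork of two nodes at one end (D_4). One simple-root ordering that puts it in standard form is (alpha_2, alpha_3, alpha_1, alpha_4). So the algebra is type D_4, i.e. so(8).

D4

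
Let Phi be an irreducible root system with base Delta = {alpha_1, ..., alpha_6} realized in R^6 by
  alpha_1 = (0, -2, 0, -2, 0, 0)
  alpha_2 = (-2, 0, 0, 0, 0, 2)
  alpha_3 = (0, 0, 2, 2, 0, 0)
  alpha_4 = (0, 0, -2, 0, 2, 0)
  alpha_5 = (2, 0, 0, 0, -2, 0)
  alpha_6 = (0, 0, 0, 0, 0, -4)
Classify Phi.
C_6 (sp(12))

Compute the Cartan integers a_ij = 2(alpha_i, alpha_j)/(alpha_j, alpha_j); the resulting 6x6 Cartan matrix is
[[2, 0, -1, 0, 0, 0], [0, 2, 0, 0, -1, -1], [-1, 0, 2, -1, 0, 0], [0, 0, -1, 2, -1, 0], [0, -1, 0, -1, 2, 0], [0, -2, 0, 0, 0, 2]].
The roots have two lengths (squared-length ratio 2:1); the short ones are alpha_{1,2,3,4,5}. The associated Dynkin diagram is a chain of 6 nodes with a double edge at one end; the terminal node there is the unique long simple root (C_6), so the type is C_6 (the algebra sp(12)).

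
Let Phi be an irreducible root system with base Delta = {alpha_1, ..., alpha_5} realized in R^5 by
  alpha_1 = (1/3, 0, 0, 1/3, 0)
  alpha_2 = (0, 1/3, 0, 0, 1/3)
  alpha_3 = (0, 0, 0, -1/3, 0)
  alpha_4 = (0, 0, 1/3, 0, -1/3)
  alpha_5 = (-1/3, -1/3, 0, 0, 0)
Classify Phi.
B_5

Compute the Cartan integers a_ij = 2(alpha_i, alpha_j)/(alpha_j, alpha_j); the resulting 5x5 Cartan matrix is
[[2, 0, -2, 0, -1], [0, 2, 0, -1, -1], [-1, 0, 2, 0, 0], [0, -1, 0, 2, 0], [-1, -1, 0, 0, 2]].
The roots have two lengths (squared-length ratio 2:1); the short ones are alpha_{3}. The associated Dynkin diagram is a chain of 5 nodes with a double edge at one end; the terminal node there is the unique short simple root (B_5), so the type is B_5 (the algebra so(11)).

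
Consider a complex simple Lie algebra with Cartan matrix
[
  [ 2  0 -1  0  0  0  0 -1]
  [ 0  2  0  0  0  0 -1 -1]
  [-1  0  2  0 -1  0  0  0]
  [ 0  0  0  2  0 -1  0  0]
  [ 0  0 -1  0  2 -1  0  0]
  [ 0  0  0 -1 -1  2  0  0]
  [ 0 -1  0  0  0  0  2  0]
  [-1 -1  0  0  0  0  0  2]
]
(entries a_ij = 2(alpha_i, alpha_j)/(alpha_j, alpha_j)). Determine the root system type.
type A_8

The matrix has rank 8 with 2's on the diagonal. Reading the off-diagonal entries as Dynkin edges (a single edge where a_ij = a_ji = -1; a double or triple edge where a_ij * a_ji = 2 or 3), the diagram is a chain of 8 nodes with single edges (A_8). One simple-root ordering that puts it in standard form is (alpha_4, alpha_6, alpha_5, alpha_3, alpha_1, alpha_8, alpha_2, alpha_7). So the algebra is type A_8, i.e. sl(9).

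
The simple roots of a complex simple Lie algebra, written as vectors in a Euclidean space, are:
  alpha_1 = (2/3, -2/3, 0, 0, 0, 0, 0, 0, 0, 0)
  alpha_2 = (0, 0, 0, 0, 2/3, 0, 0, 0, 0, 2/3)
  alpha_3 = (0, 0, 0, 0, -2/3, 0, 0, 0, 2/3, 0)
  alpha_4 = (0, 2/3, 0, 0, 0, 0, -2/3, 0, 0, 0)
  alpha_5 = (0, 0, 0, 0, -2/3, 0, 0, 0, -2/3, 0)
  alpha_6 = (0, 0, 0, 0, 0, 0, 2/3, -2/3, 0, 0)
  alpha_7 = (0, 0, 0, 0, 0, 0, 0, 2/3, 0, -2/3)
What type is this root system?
D_7

Compute the Cartan integers a_ij = 2(alpha_i, alpha_j)/(alpha_j, alpha_j); the resulting 7x7 Cartan matrix is
[[2, 0, 0, -1, 0, 0, 0], [0, 2, -1, 0, -1, 0, -1], [0, -1, 2, 0, 0, 0, 0], [-1, 0, 0, 2, 0, -1, 0], [0, -1, 0, 0, 2, 0, 0], [0, 0, 0, -1, 0, 2, -1], [0, -1, 0, 0, 0, -1, 2]].
All simple roots have the same length, so the diagram is simply laced. The associated Dynkin diagram is a chain of 5 nodes with a fork of two nodes at one end (D_7), so the type is D_7 (the algebra so(14)).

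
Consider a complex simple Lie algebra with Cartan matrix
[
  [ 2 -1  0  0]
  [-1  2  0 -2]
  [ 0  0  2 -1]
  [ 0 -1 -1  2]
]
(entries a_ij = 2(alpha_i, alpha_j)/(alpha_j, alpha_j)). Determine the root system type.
type F_4

The matrix has rank 4 with 2's on the diagonal. Reading the off-diagonal entries as Dynkin edges (a single edge where a_ij = a_ji = -1; a double or triple edge where a_ij * a_ji = 2 or 3), the diagram is a chain of 4 nodes with a double edge between the middle two (F_4). One simple-root ordering that puts it in standard form is (alpha_1, alpha_2, alpha_4, alpha_3). So the algebra is type F_4.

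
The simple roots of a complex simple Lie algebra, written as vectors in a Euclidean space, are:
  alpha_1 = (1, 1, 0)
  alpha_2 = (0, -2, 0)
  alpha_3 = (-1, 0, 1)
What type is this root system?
Compute the Cartan integers a_ij = 2(alpha_i, alpha_j)/(alpha_j, alpha_j); the resulting 3x3 Cartan matrix is
[[2, -1, -1], [-2, 2, 0], [-1, 0, 2]].
The roots have two lengths (squared-length ratio 2:1); the short ones are alpha_{1,3}. The associated Dynkin diagram is a chain of 3 nodes with a double edge at one end; the terminal node there is the unique long simple root (C_3), so the type is C_3 (the algebra sp(6)).

C3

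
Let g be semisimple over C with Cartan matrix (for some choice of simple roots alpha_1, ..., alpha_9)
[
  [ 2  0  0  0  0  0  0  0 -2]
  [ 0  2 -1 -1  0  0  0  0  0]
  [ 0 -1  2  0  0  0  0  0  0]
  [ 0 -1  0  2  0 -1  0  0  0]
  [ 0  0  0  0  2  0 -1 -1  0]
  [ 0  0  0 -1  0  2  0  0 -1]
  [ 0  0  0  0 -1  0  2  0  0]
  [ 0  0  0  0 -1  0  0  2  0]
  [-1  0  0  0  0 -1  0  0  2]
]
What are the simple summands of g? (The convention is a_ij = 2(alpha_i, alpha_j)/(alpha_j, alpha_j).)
A_3 (sl(4)) + C_6 (sp(12))

The diagram associated to this matrix has two connected components: the simple roots {alpha_5, alpha_7, alpha_8} form a chain of 3 nodes with single edges (A_3), and {alpha_1, alpha_2, alpha_3, alpha_4, alpha_6, alpha_9} form a chain of 6 nodes with a double edge at one end; the terminal node there is the unique long simple root (C_6). A semisimple Lie algebra decomposes uniquely as the direct sum of simple ideals, one per connected component of its Dynkin diagram, so g ≅ A_3 ⊕ C_6 (dimension 15 + 78 = 93).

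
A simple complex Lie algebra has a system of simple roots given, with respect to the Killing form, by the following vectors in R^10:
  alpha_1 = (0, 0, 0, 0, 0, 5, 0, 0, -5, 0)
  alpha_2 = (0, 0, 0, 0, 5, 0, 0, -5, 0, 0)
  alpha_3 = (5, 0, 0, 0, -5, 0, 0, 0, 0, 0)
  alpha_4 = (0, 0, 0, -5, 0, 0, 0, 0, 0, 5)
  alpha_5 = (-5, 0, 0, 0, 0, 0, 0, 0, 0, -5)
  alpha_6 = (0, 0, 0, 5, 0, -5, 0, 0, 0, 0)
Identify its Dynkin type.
A_6

Compute the Cartan integers a_ij = 2(alpha_i, alpha_j)/(alpha_j, alpha_j); the resulting 6x6 Cartan matrix is
[[2, 0, 0, 0, 0, -1], [0, 2, -1, 0, 0, 0], [0, -1, 2, 0, -1, 0], [0, 0, 0, 2, -1, -1], [0, 0, -1, -1, 2, 0], [-1, 0, 0, -1, 0, 2]].
All simple roots have the same length, so the diagram is simply laced. The associated Dynkin diagram is a chain of 6 nodes with single edges (A_6), so the type is A_6 (the algebra sl(7)).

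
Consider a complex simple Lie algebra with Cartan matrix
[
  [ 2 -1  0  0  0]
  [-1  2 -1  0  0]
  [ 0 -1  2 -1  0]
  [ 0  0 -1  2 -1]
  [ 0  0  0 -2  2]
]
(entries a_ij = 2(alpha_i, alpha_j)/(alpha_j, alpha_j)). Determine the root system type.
The matrix has rank 5 with 2's on the diagonal. Reading the off-diagonal entries as Dynkin edges (a single edge where a_ij = a_ji = -1; a double or triple edge where a_ij * a_ji = 2 or 3), the diagram is a chain of 5 nodes with a double edge at one end; the terminal node there is the unique long simple root (C_5). One simple-root ordering that puts it in standard form is (alpha_1, alpha_2, alpha_3, alpha_4, alpha_5). So the algebra is type C_5, i.e. sp(10).

type C_5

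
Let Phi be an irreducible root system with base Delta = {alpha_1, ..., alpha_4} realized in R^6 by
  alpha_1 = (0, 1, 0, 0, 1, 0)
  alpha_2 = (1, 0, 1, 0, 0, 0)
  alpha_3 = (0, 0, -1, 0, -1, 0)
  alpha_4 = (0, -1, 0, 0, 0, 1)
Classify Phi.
Compute the Cartan integers a_ij = 2(alpha_i, alpha_j)/(alpha_j, alpha_j); the resulting 4x4 Cartan matrix is
[[2, 0, -1, -1], [0, 2, -1, 0], [-1, -1, 2, 0], [-1, 0, 0, 2]].
All simple roots have the same length, so the diagram is simply laced. The associated Dynkin diagram is a chain of 4 nodes with single edges (A_4), so the type is A_4 (the algebra sl(5)).

A4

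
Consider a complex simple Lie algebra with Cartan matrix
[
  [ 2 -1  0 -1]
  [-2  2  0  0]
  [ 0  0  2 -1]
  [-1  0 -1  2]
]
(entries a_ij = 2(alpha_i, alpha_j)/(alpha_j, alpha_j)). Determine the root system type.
The matrix has rank 4 with 2's on the diagonal. Reading the off-diagonal entries as Dynkin edges (a single edge where a_ij = a_ji = -1; a double or triple edge where a_ij * a_ji = 2 or 3), the diagram is a chain of 4 nodes with a double edge at one end; the terminal node there is the unique long simple root (C_4). One simple-root ordering that puts it in standard form is (alpha_3, alpha_4, alpha_1, alpha_2). So the algebra is type C_4, i.e. sp(8).

C_4 (sp(8))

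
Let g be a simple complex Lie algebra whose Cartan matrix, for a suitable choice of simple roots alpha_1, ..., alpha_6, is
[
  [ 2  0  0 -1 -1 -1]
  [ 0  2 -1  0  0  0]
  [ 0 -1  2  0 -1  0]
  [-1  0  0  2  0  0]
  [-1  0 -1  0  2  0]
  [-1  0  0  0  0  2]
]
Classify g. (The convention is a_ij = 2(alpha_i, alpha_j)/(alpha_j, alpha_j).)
D6

The matrix has rank 6 with 2's on the diagonal. Reading the off-diagonal entries as Dynkin edges (a single edge where a_ij = a_ji = -1; a double or triple edge where a_ij * a_ji = 2 or 3), the diagram is a chain of 4 nodes with a fork of two nodes at one end (D_6). One simple-root ordering that puts it in standard form is (alpha_2, alpha_3, alpha_5, alpha_1, alpha_4, alpha_6). So the algebra is type D_6, i.e. so(12).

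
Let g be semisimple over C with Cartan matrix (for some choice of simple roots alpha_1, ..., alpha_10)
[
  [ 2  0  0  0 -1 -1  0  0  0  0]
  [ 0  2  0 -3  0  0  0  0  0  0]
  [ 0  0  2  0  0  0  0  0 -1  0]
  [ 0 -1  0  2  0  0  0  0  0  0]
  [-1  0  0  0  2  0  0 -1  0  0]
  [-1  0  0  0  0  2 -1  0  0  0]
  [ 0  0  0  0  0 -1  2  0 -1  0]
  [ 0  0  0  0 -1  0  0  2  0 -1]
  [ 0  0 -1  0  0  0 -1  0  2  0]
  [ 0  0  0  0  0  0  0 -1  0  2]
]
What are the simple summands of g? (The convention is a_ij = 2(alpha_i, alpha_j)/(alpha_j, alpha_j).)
The diagram associated to this matrix has two connected components: the simple roots {alpha_1, alpha_3, alpha_5, alpha_6, alpha_7, alpha_8, alpha_9, alpha_10} form a chain of 8 nodes with single edges (A_8), and {alpha_2, alpha_4} form two nodes joined by a triple edge (G_2). A semisimple Lie algebra decomposes uniquely as the direct sum of simple ideals, one per connected component of its Dynkin diagram, so g ≅ A_8 ⊕ G_2 (dimension 80 + 14 = 94).

A_8 (sl(9)) ⊕ G_2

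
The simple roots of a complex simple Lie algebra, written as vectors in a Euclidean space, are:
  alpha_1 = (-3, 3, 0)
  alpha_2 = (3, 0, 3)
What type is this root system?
A_2

Compute the Cartan integers a_ij = 2(alpha_i, alpha_j)/(alpha_j, alpha_j); the resulting 2x2 Cartan matrix is
[[2, -1], [-1, 2]].
All simple roots have the same length, so the diagram is simply laced. The associated Dynkin diagram is a chain of 2 nodes with single edges (A_2), so the type is A_2 (the algebra sl(3)).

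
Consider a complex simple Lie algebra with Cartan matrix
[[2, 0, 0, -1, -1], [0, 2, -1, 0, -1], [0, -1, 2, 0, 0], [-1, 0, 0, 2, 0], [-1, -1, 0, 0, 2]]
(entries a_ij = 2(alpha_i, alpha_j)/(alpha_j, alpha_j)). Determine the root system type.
The matrix has rank 5 with 2's on the diagonal. Reading the off-diagonal entries as Dynkin edges (a single edge where a_ij = a_ji = -1; a double or triple edge where a_ij * a_ji = 2 or 3), the diagram is a chain of 5 nodes with single edges (A_5). One simple-root ordering that puts it in standard form is (alpha_3, alpha_2, alpha_5, alpha_1, alpha_4). So the algebra is type A_5, i.e. sl(6).

A5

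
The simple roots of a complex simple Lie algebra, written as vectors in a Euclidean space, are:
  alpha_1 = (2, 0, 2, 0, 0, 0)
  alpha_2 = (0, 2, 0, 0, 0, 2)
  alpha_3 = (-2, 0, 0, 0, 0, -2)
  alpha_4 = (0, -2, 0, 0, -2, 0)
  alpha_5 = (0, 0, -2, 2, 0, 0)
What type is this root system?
Compute the Cartan integers a_ij = 2(alpha_i, alpha_j)/(alpha_j, alpha_j); the resulting 5x5 Cartan matrix is
[[2, 0, -1, 0, -1], [0, 2, -1, -1, 0], [-1, -1, 2, 0, 0], [0, -1, 0, 2, 0], [-1, 0, 0, 0, 2]].
All simple roots have the same length, so the diagram is simply laced. The associated Dynkin diagram is a chain of 5 nodes with single edges (A_5), so the type is A_5 (the algebra sl(6)).

A_5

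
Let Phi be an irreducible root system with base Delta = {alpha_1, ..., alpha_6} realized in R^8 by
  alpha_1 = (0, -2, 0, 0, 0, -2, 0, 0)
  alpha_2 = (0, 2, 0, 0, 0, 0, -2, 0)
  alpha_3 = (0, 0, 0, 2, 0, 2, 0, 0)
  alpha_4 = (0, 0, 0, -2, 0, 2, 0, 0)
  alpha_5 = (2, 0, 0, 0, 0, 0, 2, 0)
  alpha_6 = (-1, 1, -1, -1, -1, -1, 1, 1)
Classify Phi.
type E_6

Compute the Cartan integers a_ij = 2(alpha_i, alpha_j)/(alpha_j, alpha_j); the resulting 6x6 Cartan matrix is
[[2, -1, -1, -1, 0, 0], [-1, 2, 0, 0, -1, 0], [-1, 0, 2, 0, 0, -1], [-1, 0, 0, 2, 0, 0], [0, -1, 0, 0, 2, 0], [0, 0, -1, 0, 0, 2]].
All simple roots have the same length, so the diagram is simply laced. The associated Dynkin diagram is a chain of 5 nodes with one extra node attached to the third node from one end (E_6), so the type is E_6.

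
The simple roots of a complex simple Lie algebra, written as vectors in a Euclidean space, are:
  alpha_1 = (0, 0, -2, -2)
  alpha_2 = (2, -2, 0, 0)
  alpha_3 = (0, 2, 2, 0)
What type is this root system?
Compute the Cartan integers a_ij = 2(alpha_i, alpha_j)/(alpha_j, alpha_j); the resulting 3x3 Cartan matrix is
[[2, 0, -1], [0, 2, -1], [-1, -1, 2]].
All simple roots have the same length, so the diagram is simply laced. The associated Dynkin diagram is a chain of 3 nodes with single edges (A_3), so the type is A_3 (the algebra sl(4)).

A_3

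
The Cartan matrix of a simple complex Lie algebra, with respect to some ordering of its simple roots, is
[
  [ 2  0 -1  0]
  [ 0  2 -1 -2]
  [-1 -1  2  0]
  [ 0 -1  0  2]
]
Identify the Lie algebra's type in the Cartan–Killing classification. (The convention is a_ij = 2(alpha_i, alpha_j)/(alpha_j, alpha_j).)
B4

The matrix has rank 4 with 2's on the diagonal. Reading the off-diagonal entries as Dynkin edges (a single edge where a_ij = a_ji = -1; a double or triple edge where a_ij * a_ji = 2 or 3), the diagram is a chain of 4 nodes with a double edge at one end; the terminal node there is the unique short simple root (B_4). One simple-root ordering that puts it in standard form is (alpha_1, alpha_3, alpha_2, alpha_4). So the algebra is type B_4, i.e. so(9).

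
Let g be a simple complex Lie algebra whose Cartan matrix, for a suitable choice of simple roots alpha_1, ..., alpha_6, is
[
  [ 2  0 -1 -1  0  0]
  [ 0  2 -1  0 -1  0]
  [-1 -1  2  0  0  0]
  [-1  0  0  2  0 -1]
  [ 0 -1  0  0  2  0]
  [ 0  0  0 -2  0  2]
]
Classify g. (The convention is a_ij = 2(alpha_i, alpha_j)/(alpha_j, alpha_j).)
The matrix has rank 6 with 2's on the diagonal. Reading the off-diagonal entries as Dynkin edges (a single edge where a_ij = a_ji = -1; a double or triple edge where a_ij * a_ji = 2 or 3), the diagram is a chain of 6 nodes with a double edge at one end; the terminal node there is the unique long simple root (C_6). One simple-root ordering that puts it in standard form is (alpha_5, alpha_2, alpha_3, alpha_1, alpha_4, alpha_6). So the algebra is type C_6, i.e. sp(12).

C_6 (sp(12))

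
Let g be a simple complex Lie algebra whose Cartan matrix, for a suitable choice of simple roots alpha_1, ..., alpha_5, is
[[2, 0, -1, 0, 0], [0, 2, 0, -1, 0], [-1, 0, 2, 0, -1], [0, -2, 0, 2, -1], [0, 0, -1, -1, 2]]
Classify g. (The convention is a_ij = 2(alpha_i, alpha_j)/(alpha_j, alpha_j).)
The matrix has rank 5 with 2's on the diagonal. Reading the off-diagonal entries as Dynkin edges (a single edge where a_ij = a_ji = -1; a double or triple edge where a_ij * a_ji = 2 or 3), the diagram is a chain of 5 nodes with a double edge at one end; the terminal node there is the unique short simple root (B_5). One simple-root ordering that puts it in standard form is (alpha_1, alpha_3, alpha_5, alpha_4, alpha_2). So the algebra is type B_5, i.e. so(11).

B_5 (so(11))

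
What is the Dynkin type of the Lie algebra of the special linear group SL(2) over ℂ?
A1

This is sl(2), which has dimension 2^2 - 1 = 3 and rank 2 - 1 = 1 (a Cartan subalgebra is the diagonal traceless matrices). In the classification of classical Lie algebras, the special linear algebra sl(n+1) has type A_n; here n = 1, so the Dynkin diagram is a chain of 1 nodes with single edges (A_1). Hence the type is A_1.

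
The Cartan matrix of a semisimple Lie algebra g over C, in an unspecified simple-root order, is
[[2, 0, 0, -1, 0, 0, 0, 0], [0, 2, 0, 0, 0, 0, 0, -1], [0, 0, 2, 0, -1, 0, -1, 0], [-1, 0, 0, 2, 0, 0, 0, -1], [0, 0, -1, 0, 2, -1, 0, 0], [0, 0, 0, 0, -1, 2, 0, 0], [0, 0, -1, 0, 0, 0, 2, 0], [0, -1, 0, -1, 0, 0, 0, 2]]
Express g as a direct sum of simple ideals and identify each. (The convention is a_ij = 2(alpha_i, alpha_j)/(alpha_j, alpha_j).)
type A_4 ⊕ type A_4

The diagram associated to this matrix has two connected components: the simple roots {alpha_1, alpha_2, alpha_4, alpha_8} form a chain of 4 nodes with single edges (A_4), and {alpha_3, alpha_5, alpha_6, alpha_7} form a chain of 4 nodes with single edges (A_4). A semisimple Lie algebra decomposes uniquely as the direct sum of simple ideals, one per connected component of its Dynkin diagram, so g ≅ A_4 ⊕ A_4 (dimension 24 + 24 = 48).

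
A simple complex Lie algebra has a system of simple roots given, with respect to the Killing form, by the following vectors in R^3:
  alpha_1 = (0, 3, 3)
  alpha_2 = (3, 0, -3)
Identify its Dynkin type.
Compute the Cartan integers a_ij = 2(alpha_i, alpha_j)/(alpha_j, alpha_j); the resulting 2x2 Cartan matrix is
[[2, -1], [-1, 2]].
All simple roots have the same length, so the diagram is simply laced. The associated Dynkin diagram is a chain of 2 nodes with single edges (A_2), so the type is A_2 (the algebra sl(3)).

A_2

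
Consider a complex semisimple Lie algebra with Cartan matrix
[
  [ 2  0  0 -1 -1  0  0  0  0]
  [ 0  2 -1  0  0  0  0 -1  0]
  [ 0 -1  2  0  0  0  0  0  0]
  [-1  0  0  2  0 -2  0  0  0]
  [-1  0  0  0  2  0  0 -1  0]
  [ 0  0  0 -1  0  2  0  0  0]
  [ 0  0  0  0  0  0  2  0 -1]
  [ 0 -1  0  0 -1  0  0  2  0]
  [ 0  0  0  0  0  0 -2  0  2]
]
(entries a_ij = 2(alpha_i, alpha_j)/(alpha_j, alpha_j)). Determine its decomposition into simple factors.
The diagram associated to this matrix has two connected components: the simple roots {alpha_7, alpha_9} form a chain of 2 nodes with a double edge at one end; the terminal node there is the unique short simple root (B_2), and {alpha_1, alpha_2, alpha_3, alpha_4, alpha_5, alpha_6, alpha_8} form a chain of 7 nodes with a double edge at one end; the terminal node there is the unique short simple root (B_7). A semisimple Lie algebra decomposes uniquely as the direct sum of simple ideals, one per connected component of its Dynkin diagram, so g ≅ B_2 ⊕ B_7 (dimension 10 + 105 = 115).

B_2 (so(5)) ⊕ B_7 (so(15))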